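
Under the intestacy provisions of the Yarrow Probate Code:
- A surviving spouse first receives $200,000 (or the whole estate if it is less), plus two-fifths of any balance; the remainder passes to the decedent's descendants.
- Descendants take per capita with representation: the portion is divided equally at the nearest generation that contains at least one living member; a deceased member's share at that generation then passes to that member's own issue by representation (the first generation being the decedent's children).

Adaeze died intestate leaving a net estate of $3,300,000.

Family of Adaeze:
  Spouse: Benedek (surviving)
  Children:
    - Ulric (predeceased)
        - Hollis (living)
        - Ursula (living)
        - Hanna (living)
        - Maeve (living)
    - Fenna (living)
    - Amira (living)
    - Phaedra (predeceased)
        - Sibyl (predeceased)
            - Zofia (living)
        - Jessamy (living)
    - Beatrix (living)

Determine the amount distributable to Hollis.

Hollis receives $93,000.

Benedek first takes $200,000, leaving a balance of $3,100,000. Benedek then takes two-fifths of the balance ($1,240,000), for a total of $1,440,000. The remaining $1,860,000 passes to the descendants.
The descendants' portion ($1,860,000) is divided into 5 shares of $372,000: Fenna, Amira, and Beatrix each take $372,000; Ulric's $372,000 share passes to Ulric's issue; Phaedra's $372,000 share passes to Phaedra's issue.
Ulric's share ($372,000) is divided into 4 shares of $93,000: Hollis, Ursula, Hanna, and Maeve each take $93,000.
Phaedra's share ($372,000) is divided into 2 shares of $186,000: Jessamy takes $186,000; Sibyl's $186,000 share passes to Sibyl's issue.
Sibyl's share ($186,000) passes entirely to Zofia.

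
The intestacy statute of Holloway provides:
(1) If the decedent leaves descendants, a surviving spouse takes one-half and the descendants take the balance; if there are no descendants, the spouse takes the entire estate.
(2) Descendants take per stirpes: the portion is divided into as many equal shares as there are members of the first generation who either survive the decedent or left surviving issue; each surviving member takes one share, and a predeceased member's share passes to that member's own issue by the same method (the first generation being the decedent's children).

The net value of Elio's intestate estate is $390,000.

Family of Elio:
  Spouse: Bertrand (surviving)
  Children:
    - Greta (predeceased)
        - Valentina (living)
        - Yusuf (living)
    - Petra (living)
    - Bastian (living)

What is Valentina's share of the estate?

Bertrand takes one-half of $390,000 = $195,000. The remaining $195,000 passes to the descendants.
The descendants' portion ($195,000) is divided into 3 shares of $65,000: Petra and Bastian each take $65,000; Greta's $65,000 share passes to Greta's issue.
Greta's share ($65,000) is divided into 2 shares of $32,500: Valentina and Yusuf each take $32,500.

Valentina receives $32,500.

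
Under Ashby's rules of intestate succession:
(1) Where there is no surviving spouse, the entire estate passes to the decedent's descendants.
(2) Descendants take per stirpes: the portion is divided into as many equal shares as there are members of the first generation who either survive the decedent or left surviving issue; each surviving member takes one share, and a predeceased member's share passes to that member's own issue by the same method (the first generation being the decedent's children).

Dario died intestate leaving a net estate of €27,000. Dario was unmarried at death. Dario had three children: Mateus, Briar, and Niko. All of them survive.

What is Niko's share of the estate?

The entire €27,000 passes to the descendants.
That amount (€27,000) is divided into 3 shares of €9,000: Mateus, Briar, and Niko each take €9,000.

Niko receives €9,000.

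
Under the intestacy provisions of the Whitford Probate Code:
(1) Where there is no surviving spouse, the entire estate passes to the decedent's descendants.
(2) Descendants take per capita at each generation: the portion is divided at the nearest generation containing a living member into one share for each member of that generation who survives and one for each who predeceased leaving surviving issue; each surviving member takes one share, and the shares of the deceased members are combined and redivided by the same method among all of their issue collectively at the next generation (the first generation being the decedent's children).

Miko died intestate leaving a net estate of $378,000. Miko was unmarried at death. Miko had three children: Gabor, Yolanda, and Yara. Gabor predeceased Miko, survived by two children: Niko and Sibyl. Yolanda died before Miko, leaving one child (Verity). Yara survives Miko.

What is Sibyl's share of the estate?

The entire $378,000 passes to the descendants.
That amount ($378,000) is divided at the children's generation into 3 shares of $126,000. Yara takes $126,000. The 2 shares of the deceased (Gabor and Yolanda) are combined into a pool of $252,000.
That pool ($252,000) is divided at the grandchildren's generation equally among Niko, Sibyl, and Verity: $84,000 each.

Sibyl receives $84,000.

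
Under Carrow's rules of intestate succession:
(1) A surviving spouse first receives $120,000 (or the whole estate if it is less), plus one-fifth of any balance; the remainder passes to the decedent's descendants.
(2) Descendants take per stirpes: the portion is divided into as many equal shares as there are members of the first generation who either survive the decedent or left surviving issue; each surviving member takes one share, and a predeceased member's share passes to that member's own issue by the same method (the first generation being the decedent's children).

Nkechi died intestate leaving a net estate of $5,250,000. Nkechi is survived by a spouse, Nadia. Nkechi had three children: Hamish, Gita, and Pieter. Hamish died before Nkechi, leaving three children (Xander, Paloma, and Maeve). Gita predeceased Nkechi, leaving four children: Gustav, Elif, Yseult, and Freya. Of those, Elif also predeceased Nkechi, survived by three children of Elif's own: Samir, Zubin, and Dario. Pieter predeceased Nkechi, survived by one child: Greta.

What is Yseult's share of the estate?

Nadia first takes $120,000, leaving a balance of $5,130,000. Nadia then takes one-fifth of the balance ($1,026,000), for a total of $1,146,000. The remaining $4,104,000 passes to the descendants.
The descendants' portion ($4,104,000) is divided into 3 shares of $1,368,000: Hamish's $1,368,000 share passes to Hamish's issue; Gita's $1,368,000 share passes to Gita's issue; Pieter's $1,368,000 share passes to Pieter's issue.
Hamish's share ($1,368,000) is divided into 3 shares of $456,000: Xander, Paloma, and Maeve each take $456,000.
Gita's share ($1,368,000) is divided into 4 shares of $342,000: Gustav, Yseult, and Freya each take $342,000; Elif's $342,000 share passes to Elif's issue.
Elif's share ($342,000) is divided into 3 shares of $114,000: Samir, Zubin, and Dario each take $114,000.
Pieter's share ($1,368,000) passes entirely to Greta.

Yseult receives $342,000.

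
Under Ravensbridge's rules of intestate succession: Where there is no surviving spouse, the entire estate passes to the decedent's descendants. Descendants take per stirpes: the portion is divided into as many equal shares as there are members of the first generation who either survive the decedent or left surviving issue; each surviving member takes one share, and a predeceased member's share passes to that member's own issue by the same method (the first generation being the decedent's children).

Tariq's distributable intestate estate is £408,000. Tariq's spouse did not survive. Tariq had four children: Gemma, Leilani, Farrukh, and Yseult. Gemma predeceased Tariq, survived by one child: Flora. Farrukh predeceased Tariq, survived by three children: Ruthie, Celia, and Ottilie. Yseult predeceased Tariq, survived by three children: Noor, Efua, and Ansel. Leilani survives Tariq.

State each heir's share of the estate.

Flora: £102,000; Leilani: £102,000; Ruthie: £34,000; Celia: £34,000; Ottilie: £34,000; Noor: £34,000; Efua: £34,000; Ansel: £34,000

The entire £408,000 passes to the descendants.
That amount (£408,000) is divided into 4 shares of £102,000: Leilani takes £102,000; Gemma's £102,000 share passes to Gemma's issue; Farrukh's £102,000 share passes to Farrukh's issue; Yseult's £102,000 share passes to Yseult's issue.
Gemma's share (£102,000) passes entirely to Flora.
Farrukh's share (£102,000) is divided into 3 shares of £34,000: Ruthie, Celia, and Ottilie each take £34,000.
Yseult's share (£102,000) is divided into 3 shares of £34,000: Noor, Efua, and Ansel each take £34,000.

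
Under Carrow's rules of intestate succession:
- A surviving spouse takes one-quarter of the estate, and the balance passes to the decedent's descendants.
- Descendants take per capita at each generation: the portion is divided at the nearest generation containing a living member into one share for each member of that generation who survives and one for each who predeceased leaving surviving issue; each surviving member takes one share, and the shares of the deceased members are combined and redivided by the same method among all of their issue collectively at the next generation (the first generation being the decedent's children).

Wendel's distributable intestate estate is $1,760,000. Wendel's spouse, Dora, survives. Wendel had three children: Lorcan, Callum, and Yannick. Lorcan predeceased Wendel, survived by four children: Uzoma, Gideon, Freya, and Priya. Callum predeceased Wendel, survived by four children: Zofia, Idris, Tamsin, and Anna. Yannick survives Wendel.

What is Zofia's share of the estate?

Dora takes one-quarter of $1,760,000 = $440,000. The remaining $1,320,000 passes to the descendants.
The descendants' portion ($1,320,000) is divided at the children's generation into 3 shares of $440,000. Yannick takes $440,000. The 2 shares of the deceased (Lorcan and Callum) are combined into a pool of $880,000.
That pool ($880,000) is divided at the grandchildren's generation equally among Uzoma, Gideon, Freya, Priya, Zofia, Idris, Tamsin, and Anna: $110,000 each.

Zofia receives $110,000.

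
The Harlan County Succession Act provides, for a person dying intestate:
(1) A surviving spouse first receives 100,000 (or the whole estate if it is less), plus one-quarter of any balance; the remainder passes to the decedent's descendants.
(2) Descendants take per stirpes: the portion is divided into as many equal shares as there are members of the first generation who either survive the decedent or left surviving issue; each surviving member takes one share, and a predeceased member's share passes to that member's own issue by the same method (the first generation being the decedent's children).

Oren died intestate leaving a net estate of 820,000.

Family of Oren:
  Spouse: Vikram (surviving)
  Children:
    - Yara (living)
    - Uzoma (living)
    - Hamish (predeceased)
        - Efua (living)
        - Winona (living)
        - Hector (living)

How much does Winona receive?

Winona receives 60,000.

Vikram first takes 100,000, leaving a balance of 720,000. Vikram then takes one-quarter of the balance (180,000), for a total of 280,000. The remaining 540,000 passes to the descendants.
The descendants' portion (540,000) is divided into 3 shares of 180,000: Yara and Uzoma each take 180,000; Hamish's 180,000 share passes to Hamish's issue.
Hamish's share (180,000) is divided into 3 shares of 60,000: Efua, Winona, and Hector each take 60,000.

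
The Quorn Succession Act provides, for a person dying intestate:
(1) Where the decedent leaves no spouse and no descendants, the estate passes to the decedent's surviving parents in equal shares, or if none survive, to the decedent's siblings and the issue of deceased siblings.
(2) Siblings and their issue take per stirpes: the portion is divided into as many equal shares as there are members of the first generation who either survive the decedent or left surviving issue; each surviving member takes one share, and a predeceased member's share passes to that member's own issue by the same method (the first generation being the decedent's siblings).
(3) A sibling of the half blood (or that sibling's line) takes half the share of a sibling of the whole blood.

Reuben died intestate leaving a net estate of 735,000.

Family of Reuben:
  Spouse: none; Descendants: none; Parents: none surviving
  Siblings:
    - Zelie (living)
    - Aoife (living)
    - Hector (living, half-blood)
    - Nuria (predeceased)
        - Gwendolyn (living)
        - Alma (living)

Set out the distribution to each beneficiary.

The entire 735,000 passes to the siblings and their issue.
Counting each half-blood sibling's line as half a unit, there are 7/2 units in 735,000, so one unit is 210,000. Whole-blood lines (Zelie, Aoife, and Nuria) take 210,000 each; half-blood lines (Hector) take 105,000 each.
Nuria's share (210,000) is divided into 2 shares of 105,000: Gwendolyn and Alma each take 105,000.

Zelie: 210,000; Aoife: 210,000; Hector: 105,000; Gwendolyn: 105,000; Alma: 105,000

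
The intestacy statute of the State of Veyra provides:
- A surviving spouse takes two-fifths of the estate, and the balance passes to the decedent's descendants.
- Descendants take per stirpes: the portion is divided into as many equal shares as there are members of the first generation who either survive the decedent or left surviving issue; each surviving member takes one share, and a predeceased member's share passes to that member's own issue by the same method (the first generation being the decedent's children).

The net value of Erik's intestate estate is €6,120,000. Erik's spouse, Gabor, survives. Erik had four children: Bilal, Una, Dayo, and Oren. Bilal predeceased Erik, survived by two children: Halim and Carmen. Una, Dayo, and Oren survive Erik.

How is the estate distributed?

Gabor: €2,448,000; Halim: €459,000; Carmen: €459,000; Una: €918,000; Dayo: €918,000; Oren: €918,000

Gabor takes two-fifths of €6,120,000 = €2,448,000. The remaining €3,672,000 passes to the descendants.
The descendants' portion (€3,672,000) is divided into 4 shares of €918,000: Una, Dayo, and Oren each take €918,000; Bilal's €918,000 share passes to Bilal's issue.
Bilal's share (€918,000) is divided into 2 shares of €459,000: Halim and Carmen each take €459,000.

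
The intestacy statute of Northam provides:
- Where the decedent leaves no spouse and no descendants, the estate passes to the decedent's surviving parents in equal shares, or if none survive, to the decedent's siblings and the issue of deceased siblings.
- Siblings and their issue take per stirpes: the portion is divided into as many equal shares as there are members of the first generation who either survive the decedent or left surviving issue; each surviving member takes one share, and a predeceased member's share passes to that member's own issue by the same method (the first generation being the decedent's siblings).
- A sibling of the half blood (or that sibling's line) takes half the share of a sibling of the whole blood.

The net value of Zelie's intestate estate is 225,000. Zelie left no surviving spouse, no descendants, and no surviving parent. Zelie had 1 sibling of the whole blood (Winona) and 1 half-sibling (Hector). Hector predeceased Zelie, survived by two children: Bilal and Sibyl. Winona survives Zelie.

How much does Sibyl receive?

Sibyl receives 37,500.

The entire 225,000 passes to the siblings and their issue.
Counting each half-blood sibling's line as half a unit, there are 3/2 units in 225,000, so one unit is 150,000. Whole-blood lines (Winona) take 150,000 each; half-blood lines (Hector) take 75,000 each.
Hector's share (75,000) is divided into 2 shares of 37,500: Bilal and Sibyl each take 37,500.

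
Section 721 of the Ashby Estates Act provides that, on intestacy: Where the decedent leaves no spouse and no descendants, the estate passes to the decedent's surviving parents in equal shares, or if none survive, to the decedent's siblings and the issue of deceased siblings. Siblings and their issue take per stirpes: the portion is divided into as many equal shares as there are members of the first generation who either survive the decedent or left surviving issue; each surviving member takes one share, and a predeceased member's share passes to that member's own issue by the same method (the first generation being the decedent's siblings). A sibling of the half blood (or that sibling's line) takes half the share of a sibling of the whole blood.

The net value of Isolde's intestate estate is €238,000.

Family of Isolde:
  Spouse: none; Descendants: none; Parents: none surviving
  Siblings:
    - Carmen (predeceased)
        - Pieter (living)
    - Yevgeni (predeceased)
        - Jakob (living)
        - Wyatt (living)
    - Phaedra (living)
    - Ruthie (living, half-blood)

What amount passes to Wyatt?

Wyatt receives €34,000.

The entire €238,000 passes to the siblings and their issue.
Counting each half-blood sibling's line as half a unit, there are 7/2 units in €238,000, so one unit is €68,000. Whole-blood lines (Carmen, Yevgeni, and Phaedra) take €68,000 each; half-blood lines (Ruthie) take €34,000 each.
Carmen's share (€68,000) passes entirely to Pieter.
Yevgeni's share (€68,000) is divided into 2 shares of €34,000: Jakob and Wyatt each take €34,000.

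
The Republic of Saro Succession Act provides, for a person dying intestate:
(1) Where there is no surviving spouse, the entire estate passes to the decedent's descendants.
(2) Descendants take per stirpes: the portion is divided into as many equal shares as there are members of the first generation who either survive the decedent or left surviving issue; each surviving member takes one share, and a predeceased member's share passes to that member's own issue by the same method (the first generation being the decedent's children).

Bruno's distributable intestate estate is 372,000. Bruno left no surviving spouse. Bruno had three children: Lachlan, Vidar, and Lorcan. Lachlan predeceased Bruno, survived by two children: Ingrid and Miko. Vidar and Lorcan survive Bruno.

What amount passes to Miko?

Miko receives 62,000.

The entire 372,000 passes to the descendants.
That amount (372,000) is divided into 3 shares of 124,000: Vidar and Lorcan each take 124,000; Lachlan's 124,000 share passes to Lachlan's issue.
Lachlan's share (124,000) is divided into 2 shares of 62,000: Ingrid and Miko each take 62,000.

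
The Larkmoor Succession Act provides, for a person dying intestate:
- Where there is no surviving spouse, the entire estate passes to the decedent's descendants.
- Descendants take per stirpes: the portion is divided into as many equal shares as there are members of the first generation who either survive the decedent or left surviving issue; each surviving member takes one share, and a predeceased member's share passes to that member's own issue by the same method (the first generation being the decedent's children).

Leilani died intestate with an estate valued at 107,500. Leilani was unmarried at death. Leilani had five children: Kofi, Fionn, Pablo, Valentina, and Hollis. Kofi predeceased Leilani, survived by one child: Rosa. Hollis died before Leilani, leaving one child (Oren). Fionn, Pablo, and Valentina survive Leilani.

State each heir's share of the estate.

Rosa: 21,500; Fionn: 21,500; Pablo: 21,500; Valentina: 21,500; Oren: 21,500

The entire 107,500 passes to the descendants.
That amount (107,500) is divided into 5 shares of 21,500: Fionn, Pablo, and Valentina each take 21,500; Kofi's 21,500 share passes to Kofi's issue; Hollis's 21,500 share passes to Hollis's issue.
Kofi's share (21,500) passes entirely to Rosa.
Hollis's share (21,500) passes entirely to Oren.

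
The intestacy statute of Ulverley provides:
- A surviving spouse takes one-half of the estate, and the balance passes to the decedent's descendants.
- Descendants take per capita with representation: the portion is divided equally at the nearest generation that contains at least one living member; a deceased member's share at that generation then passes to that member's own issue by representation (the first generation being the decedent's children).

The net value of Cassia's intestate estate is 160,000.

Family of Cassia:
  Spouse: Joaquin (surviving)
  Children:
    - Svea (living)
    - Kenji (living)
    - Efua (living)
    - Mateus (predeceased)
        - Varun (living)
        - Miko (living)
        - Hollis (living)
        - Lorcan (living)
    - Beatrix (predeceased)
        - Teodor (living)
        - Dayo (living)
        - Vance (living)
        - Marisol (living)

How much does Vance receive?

Vance receives 4,000.

Joaquin takes one-half of 160,000 = 80,000. The remaining 80,000 passes to the descendants.
The descendants' portion (80,000) is divided into 5 shares of 16,000: Svea, Kenji, and Efua each take 16,000; Mateus's 16,000 share passes to Mateus's issue; Beatrix's 16,000 share passes to Beatrix's issue.
Mateus's share (16,000) is divided into 4 shares of 4,000: Varun, Miko, Hollis, and Lorcan each take 4,000.
Beatrix's share (16,000) is divided into 4 shares of 4,000: Teodor, Dayo, Vance, and Marisol each take 4,000.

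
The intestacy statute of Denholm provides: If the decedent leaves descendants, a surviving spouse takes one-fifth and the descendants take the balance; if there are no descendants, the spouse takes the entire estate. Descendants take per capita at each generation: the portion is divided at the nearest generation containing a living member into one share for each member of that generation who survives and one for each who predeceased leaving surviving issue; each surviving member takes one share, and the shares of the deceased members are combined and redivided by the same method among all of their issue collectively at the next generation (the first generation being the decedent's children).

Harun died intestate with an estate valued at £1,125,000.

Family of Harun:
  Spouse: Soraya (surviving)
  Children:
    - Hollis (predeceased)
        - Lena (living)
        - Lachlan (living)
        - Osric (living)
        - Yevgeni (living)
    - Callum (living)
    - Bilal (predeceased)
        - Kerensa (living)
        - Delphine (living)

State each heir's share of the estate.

Soraya: £225,000; Lena: £100,000; Lachlan: £100,000; Osric: £100,000; Yevgeni: £100,000; Callum: £300,000; Kerensa: £100,000; Delphine: £100,000

Soraya takes one-fifth of £1,125,000 = £225,000. The remaining £900,000 passes to the descendants.
The descendants' portion (£900,000) is divided at the children's generation into 3 shares of £300,000. Callum takes £300,000. The 2 shares of the deceased (Hollis and Bilal) are combined into a pool of £600,000.
That pool (£600,000) is divided at the grandchildren's generation equally among Lena, Lachlan, Osric, Yevgeni, Kerensa, and Delphine: £100,000 each.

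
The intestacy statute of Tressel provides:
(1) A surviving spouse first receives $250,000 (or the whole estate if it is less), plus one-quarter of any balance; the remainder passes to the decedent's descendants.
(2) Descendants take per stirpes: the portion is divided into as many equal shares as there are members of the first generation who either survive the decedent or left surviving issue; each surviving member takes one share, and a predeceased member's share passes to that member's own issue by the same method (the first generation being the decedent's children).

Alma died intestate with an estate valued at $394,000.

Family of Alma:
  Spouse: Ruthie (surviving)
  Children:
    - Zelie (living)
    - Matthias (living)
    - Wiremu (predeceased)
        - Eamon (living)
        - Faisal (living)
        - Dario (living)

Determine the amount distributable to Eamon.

Ruthie first takes $250,000, leaving a balance of $144,000. Ruthie then takes one-quarter of the balance ($36,000), for a total of $286,000. The remaining $108,000 passes to the descendants.
The descendants' portion ($108,000) is divided into 3 shares of $36,000: Zelie and Matthias each take $36,000; Wiremu's $36,000 share passes to Wiremu's issue.
Wiremu's share ($36,000) is divided into 3 shares of $12,000: Eamon, Faisal, and Dario each take $12,000.

Eamon receives $12,000.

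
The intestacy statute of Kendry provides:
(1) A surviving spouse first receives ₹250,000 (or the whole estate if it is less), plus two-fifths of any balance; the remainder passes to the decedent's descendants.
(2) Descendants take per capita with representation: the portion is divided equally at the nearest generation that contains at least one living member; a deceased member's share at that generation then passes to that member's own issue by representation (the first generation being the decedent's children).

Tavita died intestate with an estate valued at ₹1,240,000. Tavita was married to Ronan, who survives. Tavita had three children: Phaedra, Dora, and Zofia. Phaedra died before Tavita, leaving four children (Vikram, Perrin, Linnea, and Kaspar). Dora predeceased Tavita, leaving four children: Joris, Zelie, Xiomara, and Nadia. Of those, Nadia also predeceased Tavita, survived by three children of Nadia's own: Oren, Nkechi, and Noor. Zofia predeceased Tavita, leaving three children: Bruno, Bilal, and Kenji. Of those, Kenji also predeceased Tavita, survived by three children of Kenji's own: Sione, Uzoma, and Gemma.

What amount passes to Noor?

Noor receives ₹18,000.

Ronan first takes ₹250,000, leaving a balance of ₹990,000. Ronan then takes two-fifths of the balance (₹396,000), for a total of ₹646,000. The remaining ₹594,000 passes to the descendants.
No child survives, so the initial division is made at the grandchildren's generation.
The descendants' portion (₹594,000) is divided into 11 shares of ₹54,000: Vikram, Perrin, Linnea, Kaspar, Joris, Zelie, Xiomara, Bruno, and Bilal each take ₹54,000; Nadia's ₹54,000 share passes to Nadia's issue; Kenji's ₹54,000 share passes to Kenji's issue.
Nadia's share (₹54,000) is divided into 3 shares of ₹18,000: Oren, Nkechi, and Noor each take ₹18,000.
Kenji's share (₹54,000) is divided into 3 shares of ₹18,000: Sione, Uzoma, and Gemma each take ₹18,000.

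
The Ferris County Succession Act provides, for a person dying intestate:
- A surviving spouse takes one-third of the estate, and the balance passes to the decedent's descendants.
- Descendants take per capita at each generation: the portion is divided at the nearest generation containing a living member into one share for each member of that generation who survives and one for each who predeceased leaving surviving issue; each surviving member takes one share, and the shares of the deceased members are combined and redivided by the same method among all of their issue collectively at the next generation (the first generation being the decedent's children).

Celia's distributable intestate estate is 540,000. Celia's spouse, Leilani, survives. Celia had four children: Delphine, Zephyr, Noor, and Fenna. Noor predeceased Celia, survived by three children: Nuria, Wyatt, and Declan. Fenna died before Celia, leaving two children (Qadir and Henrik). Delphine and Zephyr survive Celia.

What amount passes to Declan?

Leilani takes one-third of 540,000 = 180,000. The remaining 360,000 passes to the descendants.
The descendants' portion (360,000) is divided at the children's generation into 4 shares of 90,000. Delphine and Zephyr each take 90,000. The 2 shares of the deceased (Noor and Fenna) are combined into a pool of 180,000.
That pool (180,000) is divided at the grandchildren's generation equally among Nuria, Wyatt, Declan, Qadir, and Henrik: 36,000 each.

Declan receives 36,000.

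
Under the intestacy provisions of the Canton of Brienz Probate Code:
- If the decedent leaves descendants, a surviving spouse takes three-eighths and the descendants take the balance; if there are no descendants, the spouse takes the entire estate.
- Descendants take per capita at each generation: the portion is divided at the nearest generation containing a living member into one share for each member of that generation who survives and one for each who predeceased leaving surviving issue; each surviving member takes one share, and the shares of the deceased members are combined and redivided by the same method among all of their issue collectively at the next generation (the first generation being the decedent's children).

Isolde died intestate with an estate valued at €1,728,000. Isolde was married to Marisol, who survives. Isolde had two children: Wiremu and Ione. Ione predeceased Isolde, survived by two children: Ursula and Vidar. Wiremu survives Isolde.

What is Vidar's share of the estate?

Vidar receives €270,000.

Marisol takes three-eighths of €1,728,000 = €648,000. The remaining €1,080,000 passes to the descendants.
The descendants' portion (€1,080,000) is divided at the children's generation into 2 shares of €540,000. Wiremu takes €540,000. The remaining share for the deceased Ione (€540,000) is carried to the next generation.
That pool (€540,000) is divided at the grandchildren's generation equally among Ursula and Vidar: €270,000 each.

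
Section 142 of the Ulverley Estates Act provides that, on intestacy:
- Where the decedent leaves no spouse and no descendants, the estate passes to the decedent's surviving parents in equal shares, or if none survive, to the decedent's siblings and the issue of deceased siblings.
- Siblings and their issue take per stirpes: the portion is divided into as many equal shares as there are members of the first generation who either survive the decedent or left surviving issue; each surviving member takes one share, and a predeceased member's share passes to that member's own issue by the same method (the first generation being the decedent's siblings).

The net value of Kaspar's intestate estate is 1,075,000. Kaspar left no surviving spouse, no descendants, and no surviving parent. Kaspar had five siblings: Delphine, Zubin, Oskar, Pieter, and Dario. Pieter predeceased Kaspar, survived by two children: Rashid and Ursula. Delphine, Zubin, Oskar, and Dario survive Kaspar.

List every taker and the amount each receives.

Delphine: 215,000; Zubin: 215,000; Oskar: 215,000; Rashid: 107,500; Ursula: 107,500; Dario: 215,000

The entire 1,075,000 passes to the siblings and their issue.
That amount (1,075,000) is divided into 5 shares of 215,000: Delphine, Zubin, Oskar, and Dario each take 215,000; Pieter's 215,000 share passes to Pieter's issue.
Pieter's share (215,000) is divided into 2 shares of 107,500: Rashid and Ursula each take 107,500.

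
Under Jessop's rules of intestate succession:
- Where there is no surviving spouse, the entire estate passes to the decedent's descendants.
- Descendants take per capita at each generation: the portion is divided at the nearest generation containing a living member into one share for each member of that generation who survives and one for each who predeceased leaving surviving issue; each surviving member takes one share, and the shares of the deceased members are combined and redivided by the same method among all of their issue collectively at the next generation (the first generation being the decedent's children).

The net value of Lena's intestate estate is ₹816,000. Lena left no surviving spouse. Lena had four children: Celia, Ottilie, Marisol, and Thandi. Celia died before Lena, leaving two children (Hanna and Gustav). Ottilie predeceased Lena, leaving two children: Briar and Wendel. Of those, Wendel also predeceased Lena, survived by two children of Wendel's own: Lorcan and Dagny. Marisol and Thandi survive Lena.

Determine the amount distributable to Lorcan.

Lorcan receives ₹51,000.

The entire ₹816,000 passes to the descendants.
That amount (₹816,000) is divided at the children's generation into 4 shares of ₹204,000. Marisol and Thandi each take ₹204,000. The 2 shares of the deceased (Celia and Ottilie) are combined into a pool of ₹408,000.
That pool (₹408,000) is divided at the grandchildren's generation into 4 shares of ₹102,000. Hanna, Gustav, and Briar each take ₹102,000. The remaining share for the deceased Wendel (₹102,000) is carried to the next generation.
That pool (₹102,000) is divided at the great-grandchildren's generation equally among Lorcan and Dagny: ₹51,000 each.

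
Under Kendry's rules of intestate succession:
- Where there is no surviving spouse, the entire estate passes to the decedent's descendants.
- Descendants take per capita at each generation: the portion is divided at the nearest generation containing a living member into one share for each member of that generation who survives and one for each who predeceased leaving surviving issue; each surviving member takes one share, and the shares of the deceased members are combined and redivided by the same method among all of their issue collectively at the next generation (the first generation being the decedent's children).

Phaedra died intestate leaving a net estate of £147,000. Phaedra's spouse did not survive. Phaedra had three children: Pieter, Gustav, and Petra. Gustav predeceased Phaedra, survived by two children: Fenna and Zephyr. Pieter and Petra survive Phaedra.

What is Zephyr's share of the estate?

The entire £147,000 passes to the descendants.
That amount (£147,000) is divided at the children's generation into 3 shares of £49,000. Pieter and Petra each take £49,000. The remaining share for the deceased Gustav (£49,000) is carried to the next generation.
That pool (£49,000) is divided at the grandchildren's generation equally among Fenna and Zephyr: £24,500 each.

Zephyr receives £24,500.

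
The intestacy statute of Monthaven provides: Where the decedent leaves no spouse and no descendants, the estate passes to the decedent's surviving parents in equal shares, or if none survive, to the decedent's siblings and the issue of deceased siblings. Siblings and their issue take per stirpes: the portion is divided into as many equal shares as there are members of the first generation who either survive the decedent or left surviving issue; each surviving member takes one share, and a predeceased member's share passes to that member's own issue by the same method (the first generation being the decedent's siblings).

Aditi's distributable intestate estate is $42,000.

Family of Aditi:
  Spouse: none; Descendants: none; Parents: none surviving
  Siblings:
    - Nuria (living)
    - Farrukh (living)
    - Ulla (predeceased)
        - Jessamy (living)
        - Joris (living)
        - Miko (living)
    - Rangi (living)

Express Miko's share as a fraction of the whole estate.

Miko receives 1/12 of the estate.

The entire $42,000 passes to the siblings and their issue.
That amount ($42,000) is divided into 4 shares of $10,500: Nuria, Farrukh, and Rangi each take $10,500; Ulla's $10,500 share passes to Ulla's issue.
Ulla's share ($10,500) is divided into 3 shares of $3,500: Jessamy, Joris, and Miko each take $3,500.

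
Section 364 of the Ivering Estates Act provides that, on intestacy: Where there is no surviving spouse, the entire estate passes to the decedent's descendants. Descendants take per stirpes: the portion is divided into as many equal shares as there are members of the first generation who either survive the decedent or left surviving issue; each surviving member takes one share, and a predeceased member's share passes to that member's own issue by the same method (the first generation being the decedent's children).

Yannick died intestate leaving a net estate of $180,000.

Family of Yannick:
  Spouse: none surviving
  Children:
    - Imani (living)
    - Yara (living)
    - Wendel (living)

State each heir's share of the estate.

Imani: $60,000; Yara: $60,000; Wendel: $60,000

The entire $180,000 passes to the descendants.
That amount ($180,000) is divided into 3 shares of $60,000: Imani, Yara, and Wendel each take $60,000.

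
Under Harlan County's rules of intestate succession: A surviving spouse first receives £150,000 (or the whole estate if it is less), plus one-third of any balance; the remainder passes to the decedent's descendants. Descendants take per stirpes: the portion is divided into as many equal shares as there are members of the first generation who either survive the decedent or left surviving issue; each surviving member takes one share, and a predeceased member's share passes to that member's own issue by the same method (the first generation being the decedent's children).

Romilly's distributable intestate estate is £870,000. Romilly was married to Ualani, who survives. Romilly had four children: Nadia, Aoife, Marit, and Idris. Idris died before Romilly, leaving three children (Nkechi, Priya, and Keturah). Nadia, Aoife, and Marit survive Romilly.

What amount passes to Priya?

Priya receives £40,000.

Ualani first takes £150,000, leaving a balance of £720,000. Ualani then takes one-third of the balance (£240,000), for a total of £390,000. The remaining £480,000 passes to the descendants.
The descendants' portion (£480,000) is divided into 4 shares of £120,000: Nadia, Aoife, and Marit each take £120,000; Idris's £120,000 share passes to Idris's issue.
Idris's share (£120,000) is divided into 3 shares of £40,000: Nkechi, Priya, and Keturah each take £40,000.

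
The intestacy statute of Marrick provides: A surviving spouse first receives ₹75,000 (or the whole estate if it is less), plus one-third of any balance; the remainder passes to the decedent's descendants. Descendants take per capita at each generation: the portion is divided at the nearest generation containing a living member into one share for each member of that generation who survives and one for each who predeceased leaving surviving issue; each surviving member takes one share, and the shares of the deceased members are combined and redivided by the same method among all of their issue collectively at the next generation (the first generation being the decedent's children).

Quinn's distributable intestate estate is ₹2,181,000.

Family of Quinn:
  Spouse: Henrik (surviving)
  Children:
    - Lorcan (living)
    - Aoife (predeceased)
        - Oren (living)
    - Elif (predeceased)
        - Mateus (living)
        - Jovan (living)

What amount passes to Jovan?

Jovan receives ₹312,000.

Henrik first takes ₹75,000, leaving a balance of ₹2,106,000. Henrik then takes one-third of the balance (₹702,000), for a total of ₹777,000. The remaining ₹1,404,000 passes to the descendants.
The descendants' portion (₹1,404,000) is divided at the children's generation into 3 shares of ₹468,000. Lorcan takes ₹468,000. The 2 shares of the deceased (Aoife and Elif) are combined into a pool of ₹936,000.
That pool (₹936,000) is divided at the grandchildren's generation equally among Oren, Mateus, and Jovan: ₹312,000 each.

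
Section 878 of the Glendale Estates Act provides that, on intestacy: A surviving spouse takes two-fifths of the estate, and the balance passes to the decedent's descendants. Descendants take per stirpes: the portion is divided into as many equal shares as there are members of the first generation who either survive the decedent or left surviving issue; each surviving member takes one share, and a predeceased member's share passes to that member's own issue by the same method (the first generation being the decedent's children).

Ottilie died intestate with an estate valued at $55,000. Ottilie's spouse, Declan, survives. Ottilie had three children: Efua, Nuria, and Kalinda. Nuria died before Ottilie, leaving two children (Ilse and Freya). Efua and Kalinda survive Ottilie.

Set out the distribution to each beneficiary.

Declan: $22,000; Efua: $11,000; Ilse: $5,500; Freya: $5,500; Kalinda: $11,000

Declan takes two-fifths of $55,000 = $22,000. The remaining $33,000 passes to the descendants.
The descendants' portion ($33,000) is divided into 3 shares of $11,000: Efua and Kalinda each take $11,000; Nuria's $11,000 share passes to Nuria's issue.
Nuria's share ($11,000) is divided into 2 shares of $5,500: Ilse and Freya each take $5,500.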